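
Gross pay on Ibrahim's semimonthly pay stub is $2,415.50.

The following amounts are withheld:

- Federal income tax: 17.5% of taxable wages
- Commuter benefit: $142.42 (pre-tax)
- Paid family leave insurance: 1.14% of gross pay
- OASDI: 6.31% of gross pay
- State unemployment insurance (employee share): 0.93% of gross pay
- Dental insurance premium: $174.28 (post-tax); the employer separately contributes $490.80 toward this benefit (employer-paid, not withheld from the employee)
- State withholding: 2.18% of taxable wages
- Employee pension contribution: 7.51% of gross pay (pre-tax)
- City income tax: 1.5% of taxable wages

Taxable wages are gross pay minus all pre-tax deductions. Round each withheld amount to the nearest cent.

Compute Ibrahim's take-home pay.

$1,271.96

Employee pension contribution: $2,415.50 × 0.0751 = $181.40
Commuter benefit: $142.42
Pre-tax total = $181.40 + $142.42 = $323.82
Taxable wages = $2,415.50 − $323.82 = $2,091.68
State withholding: $2,091.68 × 0.0218 = $45.60
City income tax: $2,091.68 × 0.015 = $31.38
Federal income tax: $2,091.68 × 0.175 = $366.04
Paid family leave insurance: $2,415.50 × 0.0114 = $27.54
OASDI: $2,415.50 × 0.0631 = $152.42
State unemployment insurance (employee share): $2,415.50 × 0.0093 = $22.46
Dental insurance premium: $174.28
(Employer's $490.80 toward dental insurance premium is not withheld from the employee.)
Total deductions = $181.40 + $142.42 + $45.60 + $31.38 + $366.04 + $27.54 + $152.42 + $22.46 + $174.28 = $1,143.54
Net pay = $2,415.50 − $1,143.54 = $1,271.96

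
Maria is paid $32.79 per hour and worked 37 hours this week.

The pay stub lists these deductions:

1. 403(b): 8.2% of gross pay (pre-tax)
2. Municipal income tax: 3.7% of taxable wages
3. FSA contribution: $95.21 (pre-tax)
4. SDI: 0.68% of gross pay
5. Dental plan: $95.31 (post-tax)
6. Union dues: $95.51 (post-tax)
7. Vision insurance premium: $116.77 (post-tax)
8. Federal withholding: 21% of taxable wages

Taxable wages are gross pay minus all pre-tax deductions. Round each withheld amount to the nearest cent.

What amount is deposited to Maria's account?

$451.12

Gross pay: 37 × $32.79 = $1,213.23
FSA contribution: $95.21
403(b): $1,213.23 × 0.082 = $99.48
Pre-tax total = $95.21 + $99.48 = $194.69
Taxable wages = $1,213.23 − $194.69 = $1,018.54
Federal withholding: $1,018.54 × 0.21 = $213.89
Municipal income tax: $1,018.54 × 0.037 = $37.69
SDI: $1,213.23 × 0.0068 = $8.25
Vision insurance premium: $116.77
Union dues: $95.51
Dental plan: $95.31
Total deductions = $95.21 + $99.48 + $213.89 + $37.69 + $8.25 + $116.77 + $95.51 + $95.31 = $762.11
Net pay = $1,213.23 − $762.11 = $451.12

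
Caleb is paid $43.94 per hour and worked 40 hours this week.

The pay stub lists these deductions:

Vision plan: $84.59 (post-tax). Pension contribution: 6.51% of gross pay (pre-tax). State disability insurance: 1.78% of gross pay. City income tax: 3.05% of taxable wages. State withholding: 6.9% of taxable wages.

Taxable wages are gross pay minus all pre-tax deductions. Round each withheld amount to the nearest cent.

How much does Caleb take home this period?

$1,363.80

Gross pay: 40 × $43.94 = $1,757.60
Pension contribution: $1,757.60 × 0.0651 = $114.42
Taxable wages = $1,757.60 − $114.42 = $1,643.18
State withholding: $1,643.18 × 0.069 = $113.38
City income tax: $1,643.18 × 0.0305 = $50.12
State disability insurance: $1,757.60 × 0.0178 = $31.29
Vision plan: $84.59
Total deductions = $114.42 + $113.38 + $50.12 + $31.29 + $84.59 = $393.80
Net pay = $1,757.60 − $393.80 = $1,363.80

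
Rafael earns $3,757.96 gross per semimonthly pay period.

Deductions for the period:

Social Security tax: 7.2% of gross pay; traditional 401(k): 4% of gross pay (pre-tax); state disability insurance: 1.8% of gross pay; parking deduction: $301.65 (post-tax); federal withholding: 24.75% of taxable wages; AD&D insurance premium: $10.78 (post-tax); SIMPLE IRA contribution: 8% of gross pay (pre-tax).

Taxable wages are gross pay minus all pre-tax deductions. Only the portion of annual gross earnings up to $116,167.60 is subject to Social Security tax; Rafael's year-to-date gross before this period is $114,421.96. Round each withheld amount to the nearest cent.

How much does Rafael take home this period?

$1,982.76

Traditional 401(k): $3,757.96 × 0.04 = $150.32
SIMPLE IRA contribution: $3,757.96 × 0.08 = $300.64
Pre-tax total = $150.32 + $300.64 = $450.96
Taxable wages = $3,757.96 − $450.96 = $3,307.00
Federal withholding: $3,307.00 × 0.2475 = $818.48
Social Security tax: only $116,167.60 − $114,421.96 = $1,745.64 of this check is subject → $1,745.64 × 0.072 = $125.69
State disability insurance: $3,757.96 × 0.018 = $67.64
Parking deduction: $301.65
AD&D insurance premium: $10.78
Total deductions = $150.32 + $300.64 + $818.48 + $125.69 + $67.64 + $301.65 + $10.78 = $1,775.20
Net pay = $3,757.96 − $1,775.20 = $1,982.76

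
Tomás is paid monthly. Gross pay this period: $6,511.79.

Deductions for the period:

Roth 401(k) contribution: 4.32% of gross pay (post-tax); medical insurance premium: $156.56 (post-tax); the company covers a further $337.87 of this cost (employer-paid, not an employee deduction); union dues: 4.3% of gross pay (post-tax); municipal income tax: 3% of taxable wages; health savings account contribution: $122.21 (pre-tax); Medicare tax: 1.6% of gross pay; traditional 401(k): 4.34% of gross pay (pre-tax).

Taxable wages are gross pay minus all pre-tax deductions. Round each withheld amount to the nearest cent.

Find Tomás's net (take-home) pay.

Traditional 401(k): $6,511.79 × 0.0434 = $282.61
Health savings account contribution: $122.21
Pre-tax total = $282.61 + $122.21 = $404.82
Taxable wages = $6,511.79 − $404.82 = $6,106.97
Municipal income tax: $6,106.97 × 0.03 = $183.21
Medicare tax: $6,511.79 × 0.016 = $104.19
Medical insurance premium: $156.56
Union dues: $6,511.79 × 0.043 = $280.01
Roth 401(k) contribution: $6,511.79 × 0.0432 = $281.31
(Employer's $337.87 toward medical insurance premium is not withheld from the employee.)
Total deductions = $282.61 + $122.21 + $183.21 + $104.19 + $156.56 + $280.01 + $281.31 = $1,410.10
Net pay = $6,511.79 − $1,410.10 = $5,101.69

$5,101.69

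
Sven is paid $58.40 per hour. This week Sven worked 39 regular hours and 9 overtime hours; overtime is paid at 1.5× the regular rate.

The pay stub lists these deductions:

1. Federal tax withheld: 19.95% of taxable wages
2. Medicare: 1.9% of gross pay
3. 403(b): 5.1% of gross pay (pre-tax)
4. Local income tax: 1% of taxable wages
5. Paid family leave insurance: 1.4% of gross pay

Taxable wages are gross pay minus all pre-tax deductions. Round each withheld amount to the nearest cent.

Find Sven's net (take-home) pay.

Regular pay: 39 × $58.40 = $2,277.60
Overtime pay: 9 × $58.40 × 1.5 = $788.40
Gross pay = $2,277.60 + $788.40 = $3,066.00
403(b): $3,066.00 × 0.051 = $156.37
Taxable wages = $3,066.00 − $156.37 = $2,909.63
Federal tax withheld: $2,909.63 × 0.1995 = $580.47
Local income tax: $2,909.63 × 0.01 = $29.10
Paid family leave insurance: $3,066.00 × 0.014 = $42.92
Medicare: $3,066.00 × 0.019 = $58.25
Total deductions = $156.37 + $580.47 + $29.10 + $42.92 + $58.25 = $867.11
Net pay = $3,066.00 − $867.11 = $2,198.89

$2,198.89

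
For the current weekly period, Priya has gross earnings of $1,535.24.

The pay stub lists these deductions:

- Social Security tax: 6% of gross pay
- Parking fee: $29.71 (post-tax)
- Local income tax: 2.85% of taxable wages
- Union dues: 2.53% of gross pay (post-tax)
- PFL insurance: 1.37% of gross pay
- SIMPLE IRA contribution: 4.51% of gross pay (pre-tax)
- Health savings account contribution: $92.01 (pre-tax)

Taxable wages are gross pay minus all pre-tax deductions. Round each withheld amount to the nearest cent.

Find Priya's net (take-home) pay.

Health savings account contribution: $92.01
SIMPLE IRA contribution: $1,535.24 × 0.0451 = $69.24
Pre-tax total = $92.01 + $69.24 = $161.25
Taxable wages = $1,535.24 − $161.25 = $1,373.99
Local income tax: $1,373.99 × 0.0285 = $39.16
Social Security tax: $1,535.24 × 0.06 = $92.11
PFL insurance: $1,535.24 × 0.0137 = $21.03
Parking fee: $29.71
Union dues: $1,535.24 × 0.0253 = $38.84
Total deductions = $92.01 + $69.24 + $39.16 + $92.11 + $21.03 + $29.71 + $38.84 = $382.10
Net pay = $1,535.24 − $382.10 = $1,153.14

$1,153.14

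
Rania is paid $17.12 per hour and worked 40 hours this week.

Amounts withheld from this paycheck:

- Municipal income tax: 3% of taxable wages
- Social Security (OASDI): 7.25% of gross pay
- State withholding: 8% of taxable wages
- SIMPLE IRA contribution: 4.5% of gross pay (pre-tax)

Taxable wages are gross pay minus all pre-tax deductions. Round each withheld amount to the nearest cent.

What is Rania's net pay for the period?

$532.39

Gross pay: 40 × $17.12 = $684.80
SIMPLE IRA contribution: $684.80 × 0.045 = $30.82
Taxable wages = $684.80 − $30.82 = $653.98
Municipal income tax: $653.98 × 0.03 = $19.62
State withholding: $653.98 × 0.08 = $52.32
Social Security (OASDI): $684.80 × 0.0725 = $49.65
Total deductions = $30.82 + $19.62 + $52.32 + $49.65 = $152.41
Net pay = $684.80 − $152.41 = $532.39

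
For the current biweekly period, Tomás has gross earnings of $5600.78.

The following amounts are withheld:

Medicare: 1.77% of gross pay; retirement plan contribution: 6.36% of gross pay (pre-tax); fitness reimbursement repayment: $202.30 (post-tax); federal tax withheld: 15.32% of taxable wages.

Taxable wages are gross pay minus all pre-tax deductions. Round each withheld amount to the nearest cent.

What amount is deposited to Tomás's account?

Retirement plan contribution: $5600.78 × 0.0636 = $356.21
Taxable wages = $5600.78 − $356.21 = $5244.57
Federal tax withheld: $5244.57 × 0.1532 = $803.47
Medicare: $5600.78 × 0.0177 = $99.13
Fitness reimbursement repayment: $202.30
Total deductions = $356.21 + $803.47 + $99.13 + $202.30 = $1461.11
Net pay = $5600.78 − $1461.11 = $4139.67

$4139.67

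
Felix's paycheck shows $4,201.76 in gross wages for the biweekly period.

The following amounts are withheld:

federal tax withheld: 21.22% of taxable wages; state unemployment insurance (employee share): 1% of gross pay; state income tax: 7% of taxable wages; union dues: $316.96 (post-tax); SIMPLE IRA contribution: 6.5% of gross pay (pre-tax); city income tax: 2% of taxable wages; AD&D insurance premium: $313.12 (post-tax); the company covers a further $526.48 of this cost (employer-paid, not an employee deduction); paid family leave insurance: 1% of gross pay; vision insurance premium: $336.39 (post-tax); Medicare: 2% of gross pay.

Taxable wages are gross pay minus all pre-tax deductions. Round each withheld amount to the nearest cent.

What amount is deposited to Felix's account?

SIMPLE IRA contribution: $4,201.76 × 0.065 = $273.11
Taxable wages = $4,201.76 − $273.11 = $3,928.65
State income tax: $3,928.65 × 0.07 = $275.01
City income tax: $3,928.65 × 0.02 = $78.57
Federal tax withheld: $3,928.65 × 0.2122 = $833.66
Paid family leave insurance: $4,201.76 × 0.01 = $42.02
State unemployment insurance (employee share): $4,201.76 × 0.01 = $42.02
Medicare: $4,201.76 × 0.02 = $84.04
AD&D insurance premium: $313.12
Vision insurance premium: $336.39
Union dues: $316.96
(Employer's $526.48 toward AD&D insurance premium is not withheld from the employee.)
Total deductions = $273.11 + $275.01 + $78.57 + $833.66 + $42.02 + $42.02 + $84.04 + $313.12 + $336.39 + $316.96 = $2,594.90
Net pay = $4,201.76 − $2,594.90 = $1,606.86

$1,606.86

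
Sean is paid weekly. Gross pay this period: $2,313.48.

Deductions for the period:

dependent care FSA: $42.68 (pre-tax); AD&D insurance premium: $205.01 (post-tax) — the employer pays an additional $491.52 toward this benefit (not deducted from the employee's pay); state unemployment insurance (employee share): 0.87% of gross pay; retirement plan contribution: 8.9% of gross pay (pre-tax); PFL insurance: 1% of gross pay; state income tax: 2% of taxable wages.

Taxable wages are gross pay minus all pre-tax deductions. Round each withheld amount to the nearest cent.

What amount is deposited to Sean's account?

Retirement plan contribution: $2,313.48 × 0.089 = $205.90
Dependent care FSA: $42.68
Pre-tax total = $205.90 + $42.68 = $248.58
Taxable wages = $2,313.48 − $248.58 = $2,064.90
State income tax: $2,064.90 × 0.02 = $41.30
State unemployment insurance (employee share): $2,313.48 × 0.0087 = $20.13
PFL insurance: $2,313.48 × 0.01 = $23.13
AD&D insurance premium: $205.01
(Employer's $491.52 toward AD&D insurance premium is not withheld from the employee.)
Total deductions = $205.90 + $42.68 + $41.30 + $20.13 + $23.13 + $205.01 = $538.15
Net pay = $2,313.48 − $538.15 = $1,775.33

$1,775.33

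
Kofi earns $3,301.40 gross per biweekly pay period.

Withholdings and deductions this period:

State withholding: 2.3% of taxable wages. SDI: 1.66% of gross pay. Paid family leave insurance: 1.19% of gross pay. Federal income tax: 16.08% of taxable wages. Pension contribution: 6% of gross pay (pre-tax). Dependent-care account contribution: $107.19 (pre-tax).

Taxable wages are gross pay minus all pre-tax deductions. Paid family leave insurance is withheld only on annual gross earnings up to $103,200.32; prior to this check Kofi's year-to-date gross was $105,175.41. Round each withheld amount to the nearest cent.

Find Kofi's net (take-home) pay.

Pension contribution: $3,301.40 × 0.06 = $198.08
Dependent-care account contribution: $107.19
Pre-tax total = $198.08 + $107.19 = $305.27
Taxable wages = $3,301.40 − $305.27 = $2,996.13
State withholding: $2,996.13 × 0.023 = $68.91
Federal income tax: $2,996.13 × 0.1608 = $481.78
SDI: $3,301.40 × 0.0166 = $54.80
Paid family leave insurance: annual cap $103,200.32 already reached (YTD $105,175.41), so $0.00
Total deductions = $198.08 + $107.19 + $68.91 + $481.78 + $54.80 + $0.00 = $910.76
Net pay = $3,301.40 − $910.76 = $2,390.64

$2,390.64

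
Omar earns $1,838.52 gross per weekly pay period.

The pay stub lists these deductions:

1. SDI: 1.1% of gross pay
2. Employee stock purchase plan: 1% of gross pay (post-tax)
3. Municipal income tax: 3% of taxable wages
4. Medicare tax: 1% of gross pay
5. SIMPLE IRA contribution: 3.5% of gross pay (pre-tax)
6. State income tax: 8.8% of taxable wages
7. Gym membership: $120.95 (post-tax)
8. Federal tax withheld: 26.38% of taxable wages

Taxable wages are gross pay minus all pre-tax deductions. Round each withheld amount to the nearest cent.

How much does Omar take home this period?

$918.83

SIMPLE IRA contribution: $1,838.52 × 0.035 = $64.35
Taxable wages = $1,838.52 − $64.35 = $1,774.17
Federal tax withheld: $1,774.17 × 0.2638 = $468.03
State income tax: $1,774.17 × 0.088 = $156.13
Municipal income tax: $1,774.17 × 0.03 = $53.23
Medicare tax: $1,838.52 × 0.01 = $18.39
SDI: $1,838.52 × 0.011 = $20.22
Employee stock purchase plan: $1,838.52 × 0.01 = $18.39
Gym membership: $120.95
Total deductions = $64.35 + $468.03 + $156.13 + $53.23 + $18.39 + $20.22 + $18.39 + $120.95 = $919.69
Net pay = $1,838.52 − $919.69 = $918.83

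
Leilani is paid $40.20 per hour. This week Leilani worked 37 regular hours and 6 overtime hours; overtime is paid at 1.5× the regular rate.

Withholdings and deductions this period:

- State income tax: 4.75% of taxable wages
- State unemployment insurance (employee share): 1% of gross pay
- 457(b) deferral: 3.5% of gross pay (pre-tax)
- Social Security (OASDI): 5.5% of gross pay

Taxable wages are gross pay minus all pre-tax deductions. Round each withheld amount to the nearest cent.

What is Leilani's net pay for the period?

$1,579.52

Regular pay: 37 × $40.20 = $1,487.40
Overtime pay: 6 × $40.20 × 1.5 = $361.80
Gross pay = $1,487.40 + $361.80 = $1,849.20
457(b) deferral: $1,849.20 × 0.035 = $64.72
Taxable wages = $1,849.20 − $64.72 = $1,784.48
State income tax: $1,784.48 × 0.0475 = $84.76
State unemployment insurance (employee share): $1,849.20 × 0.01 = $18.49
Social Security (OASDI): $1,849.20 × 0.055 = $101.71
Total deductions = $64.72 + $84.76 + $18.49 + $101.71 = $269.68
Net pay = $1,849.20 − $269.68 = $1,579.52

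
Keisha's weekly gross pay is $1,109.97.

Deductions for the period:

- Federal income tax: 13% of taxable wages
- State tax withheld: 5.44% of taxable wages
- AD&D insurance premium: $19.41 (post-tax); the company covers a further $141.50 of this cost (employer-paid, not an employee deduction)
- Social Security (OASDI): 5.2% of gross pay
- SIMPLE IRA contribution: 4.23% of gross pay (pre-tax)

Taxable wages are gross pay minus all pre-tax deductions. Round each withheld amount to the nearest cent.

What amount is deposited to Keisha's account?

SIMPLE IRA contribution: $1,109.97 × 0.0423 = $46.95
Taxable wages = $1,109.97 − $46.95 = $1,063.02
State tax withheld: $1,063.02 × 0.0544 = $57.83
Federal income tax: $1,063.02 × 0.13 = $138.19
Social Security (OASDI): $1,109.97 × 0.052 = $57.72
AD&D insurance premium: $19.41
(Employer's $141.50 toward AD&D insurance premium is not withheld from the employee.)
Total deductions = $46.95 + $57.83 + $138.19 + $57.72 + $19.41 = $320.10
Net pay = $1,109.97 − $320.10 = $789.87

$789.87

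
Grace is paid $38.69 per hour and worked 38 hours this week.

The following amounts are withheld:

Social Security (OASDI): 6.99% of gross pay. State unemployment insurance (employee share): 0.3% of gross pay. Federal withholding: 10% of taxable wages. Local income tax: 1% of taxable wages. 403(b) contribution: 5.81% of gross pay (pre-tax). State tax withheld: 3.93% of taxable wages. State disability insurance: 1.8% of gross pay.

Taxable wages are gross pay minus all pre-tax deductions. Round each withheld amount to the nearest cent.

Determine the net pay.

$1044.41

Gross pay: 38 × $38.69 = $1470.22
403(b) contribution: $1470.22 × 0.0581 = $85.42
Taxable wages = $1470.22 − $85.42 = $1384.80
State tax withheld: $1384.80 × 0.0393 = $54.42
Local income tax: $1384.80 × 0.01 = $13.85
Federal withholding: $1384.80 × 0.1 = $138.48
Social Security (OASDI): $1470.22 × 0.0699 = $102.77
State unemployment insurance (employee share): $1470.22 × 0.003 = $4.41
State disability insurance: $1470.22 × 0.018 = $26.46
Total deductions = $85.42 + $54.42 + $13.85 + $138.48 + $102.77 + $4.41 + $26.46 = $425.81
Net pay = $1470.22 − $425.81 = $1044.41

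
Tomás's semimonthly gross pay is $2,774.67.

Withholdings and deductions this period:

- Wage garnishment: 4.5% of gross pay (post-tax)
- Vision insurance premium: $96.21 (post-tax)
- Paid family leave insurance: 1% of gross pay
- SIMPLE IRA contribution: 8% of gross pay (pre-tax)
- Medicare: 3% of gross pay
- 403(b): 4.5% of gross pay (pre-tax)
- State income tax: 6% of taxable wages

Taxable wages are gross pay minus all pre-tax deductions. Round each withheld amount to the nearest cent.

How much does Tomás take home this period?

$1,950.11

SIMPLE IRA contribution: $2,774.67 × 0.08 = $221.97
403(b): $2,774.67 × 0.045 = $124.86
Pre-tax total = $221.97 + $124.86 = $346.83
Taxable wages = $2,774.67 − $346.83 = $2,427.84
State income tax: $2,427.84 × 0.06 = $145.67
Medicare: $2,774.67 × 0.03 = $83.24
Paid family leave insurance: $2,774.67 × 0.01 = $27.75
Wage garnishment: $2,774.67 × 0.045 = $124.86
Vision insurance premium: $96.21
Total deductions = $221.97 + $124.86 + $145.67 + $83.24 + $27.75 + $124.86 + $96.21 = $824.56
Net pay = $2,774.67 − $824.56 = $1,950.11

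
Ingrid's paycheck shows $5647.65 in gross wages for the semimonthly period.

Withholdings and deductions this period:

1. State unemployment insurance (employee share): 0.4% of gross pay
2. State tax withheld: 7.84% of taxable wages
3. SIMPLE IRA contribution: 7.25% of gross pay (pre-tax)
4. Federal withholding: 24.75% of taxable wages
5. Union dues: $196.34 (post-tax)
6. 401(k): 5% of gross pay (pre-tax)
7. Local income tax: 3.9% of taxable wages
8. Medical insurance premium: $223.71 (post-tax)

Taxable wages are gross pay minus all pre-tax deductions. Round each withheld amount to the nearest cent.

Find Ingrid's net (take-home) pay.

401(k): $5647.65 × 0.05 = $282.38
SIMPLE IRA contribution: $5647.65 × 0.0725 = $409.45
Pre-tax total = $282.38 + $409.45 = $691.83
Taxable wages = $5647.65 − $691.83 = $4955.82
Local income tax: $4955.82 × 0.039 = $193.28
State tax withheld: $4955.82 × 0.0784 = $388.54
Federal withholding: $4955.82 × 0.2475 = $1226.57
State unemployment insurance (employee share): $5647.65 × 0.004 = $22.59
Union dues: $196.34
Medical insurance premium: $223.71
Total deductions = $282.38 + $409.45 + $193.28 + $388.54 + $1226.57 + $22.59 + $196.34 + $223.71 = $2942.86
Net pay = $5647.65 − $2942.86 = $2704.79

$2704.79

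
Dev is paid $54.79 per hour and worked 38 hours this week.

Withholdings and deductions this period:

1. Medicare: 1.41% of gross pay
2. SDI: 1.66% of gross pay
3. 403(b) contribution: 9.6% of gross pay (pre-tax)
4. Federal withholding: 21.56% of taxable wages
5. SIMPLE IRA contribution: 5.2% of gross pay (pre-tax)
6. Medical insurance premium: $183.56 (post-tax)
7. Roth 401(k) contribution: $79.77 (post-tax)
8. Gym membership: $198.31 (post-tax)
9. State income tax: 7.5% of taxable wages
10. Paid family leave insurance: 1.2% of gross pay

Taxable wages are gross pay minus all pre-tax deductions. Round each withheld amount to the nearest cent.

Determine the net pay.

$707.85

Gross pay: 38 × $54.79 = $2,082.02
403(b) contribution: $2,082.02 × 0.096 = $199.87
SIMPLE IRA contribution: $2,082.02 × 0.052 = $108.27
Pre-tax total = $199.87 + $108.27 = $308.14
Taxable wages = $2,082.02 − $308.14 = $1,773.88
Federal withholding: $1,773.88 × 0.2156 = $382.45
State income tax: $1,773.88 × 0.075 = $133.04
Medicare: $2,082.02 × 0.0141 = $29.36
SDI: $2,082.02 × 0.0166 = $34.56
Paid family leave insurance: $2,082.02 × 0.012 = $24.98
Medical insurance premium: $183.56
Roth 401(k) contribution: $79.77
Gym membership: $198.31
Total deductions = $199.87 + $108.27 + $382.45 + $133.04 + $29.36 + $34.56 + $24.98 + $183.56 + $79.77 + $198.31 = $1,374.17
Net pay = $2,082.02 − $1,374.17 = $707.85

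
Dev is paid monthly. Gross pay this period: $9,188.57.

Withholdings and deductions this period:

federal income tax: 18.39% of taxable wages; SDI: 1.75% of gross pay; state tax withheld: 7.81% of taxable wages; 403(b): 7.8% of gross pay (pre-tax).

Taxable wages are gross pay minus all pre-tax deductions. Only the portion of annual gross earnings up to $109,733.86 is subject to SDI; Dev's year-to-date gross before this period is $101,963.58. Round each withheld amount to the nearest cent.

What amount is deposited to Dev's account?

$6,116.25

403(b): $9,188.57 × 0.078 = $716.71
Taxable wages = $9,188.57 − $716.71 = $8,471.86
State tax withheld: $8,471.86 × 0.0781 = $661.65
Federal income tax: $8,471.86 × 0.1839 = $1,557.98
SDI: only $109,733.86 − $101,963.58 = $7,770.28 of this check is subject → $7,770.28 × 0.0175 = $135.98
Total deductions = $716.71 + $661.65 + $1,557.98 + $135.98 = $3,072.32
Net pay = $9,188.57 − $3,072.32 = $6,116.25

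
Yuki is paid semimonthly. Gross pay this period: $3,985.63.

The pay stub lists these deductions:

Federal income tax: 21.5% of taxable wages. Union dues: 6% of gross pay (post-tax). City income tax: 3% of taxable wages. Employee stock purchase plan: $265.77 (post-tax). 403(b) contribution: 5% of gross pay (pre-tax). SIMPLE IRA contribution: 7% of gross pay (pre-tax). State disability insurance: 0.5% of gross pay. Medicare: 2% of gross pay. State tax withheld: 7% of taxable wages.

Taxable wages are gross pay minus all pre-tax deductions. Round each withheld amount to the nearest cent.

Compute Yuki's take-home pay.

SIMPLE IRA contribution: $3,985.63 × 0.07 = $278.99
403(b) contribution: $3,985.63 × 0.05 = $199.28
Pre-tax total = $278.99 + $199.28 = $478.27
Taxable wages = $3,985.63 − $478.27 = $3,507.36
Federal income tax: $3,507.36 × 0.215 = $754.08
City income tax: $3,507.36 × 0.03 = $105.22
State tax withheld: $3,507.36 × 0.07 = $245.52
State disability insurance: $3,985.63 × 0.005 = $19.93
Medicare: $3,985.63 × 0.02 = $79.71
Employee stock purchase plan: $265.77
Union dues: $3,985.63 × 0.06 = $239.14
Total deductions = $278.99 + $199.28 + $754.08 + $105.22 + $245.52 + $19.93 + $79.71 + $265.77 + $239.14 = $2,187.64
Net pay = $3,985.63 − $2,187.64 = $1,797.99

$1,797.99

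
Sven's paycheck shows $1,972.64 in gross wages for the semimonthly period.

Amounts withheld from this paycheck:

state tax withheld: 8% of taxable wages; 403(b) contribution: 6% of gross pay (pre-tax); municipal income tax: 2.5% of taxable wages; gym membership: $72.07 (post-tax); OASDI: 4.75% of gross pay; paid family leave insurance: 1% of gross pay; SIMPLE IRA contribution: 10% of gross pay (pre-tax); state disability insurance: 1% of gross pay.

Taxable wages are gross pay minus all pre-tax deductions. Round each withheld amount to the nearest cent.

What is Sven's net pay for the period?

$1,277.80

403(b) contribution: $1,972.64 × 0.06 = $118.36
SIMPLE IRA contribution: $1,972.64 × 0.1 = $197.26
Pre-tax total = $118.36 + $197.26 = $315.62
Taxable wages = $1,972.64 − $315.62 = $1,657.02
Municipal income tax: $1,657.02 × 0.025 = $41.43
State tax withheld: $1,657.02 × 0.08 = $132.56
State disability insurance: $1,972.64 × 0.01 = $19.73
Paid family leave insurance: $1,972.64 × 0.01 = $19.73
OASDI: $1,972.64 × 0.0475 = $93.70
Gym membership: $72.07
Total deductions = $118.36 + $197.26 + $41.43 + $132.56 + $19.73 + $19.73 + $93.70 + $72.07 = $694.84
Net pay = $1,972.64 − $694.84 = $1,277.80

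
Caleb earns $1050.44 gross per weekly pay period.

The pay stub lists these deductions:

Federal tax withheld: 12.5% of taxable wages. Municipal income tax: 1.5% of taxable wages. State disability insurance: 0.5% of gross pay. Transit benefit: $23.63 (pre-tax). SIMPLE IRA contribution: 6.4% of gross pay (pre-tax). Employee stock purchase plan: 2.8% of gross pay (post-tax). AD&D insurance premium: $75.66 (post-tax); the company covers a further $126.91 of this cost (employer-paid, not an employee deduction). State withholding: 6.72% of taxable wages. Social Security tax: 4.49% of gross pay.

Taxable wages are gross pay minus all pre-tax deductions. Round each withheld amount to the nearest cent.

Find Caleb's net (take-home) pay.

Transit benefit: $23.63
SIMPLE IRA contribution: $1050.44 × 0.064 = $67.23
Pre-tax total = $23.63 + $67.23 = $90.86
Taxable wages = $1050.44 − $90.86 = $959.58
Federal tax withheld: $959.58 × 0.125 = $119.95
Municipal income tax: $959.58 × 0.015 = $14.39
State withholding: $959.58 × 0.0672 = $64.48
Social Security tax: $1050.44 × 0.0449 = $47.16
State disability insurance: $1050.44 × 0.005 = $5.25
Employee stock purchase plan: $1050.44 × 0.028 = $29.41
AD&D insurance premium: $75.66
(Employer's $126.91 toward AD&D insurance premium is not withheld from the employee.)
Total deductions = $23.63 + $67.23 + $119.95 + $14.39 + $64.48 + $47.16 + $5.25 + $29.41 + $75.66 = $447.16
Net pay = $1050.44 − $447.16 = $603.28

$603.28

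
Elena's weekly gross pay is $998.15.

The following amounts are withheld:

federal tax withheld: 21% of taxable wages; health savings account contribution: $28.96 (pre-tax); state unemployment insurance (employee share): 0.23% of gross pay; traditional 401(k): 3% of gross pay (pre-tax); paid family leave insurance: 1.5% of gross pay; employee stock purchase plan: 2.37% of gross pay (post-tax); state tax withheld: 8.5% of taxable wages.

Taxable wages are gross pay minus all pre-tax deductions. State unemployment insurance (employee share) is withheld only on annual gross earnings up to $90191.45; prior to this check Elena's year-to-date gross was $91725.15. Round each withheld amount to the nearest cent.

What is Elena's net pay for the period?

$623.54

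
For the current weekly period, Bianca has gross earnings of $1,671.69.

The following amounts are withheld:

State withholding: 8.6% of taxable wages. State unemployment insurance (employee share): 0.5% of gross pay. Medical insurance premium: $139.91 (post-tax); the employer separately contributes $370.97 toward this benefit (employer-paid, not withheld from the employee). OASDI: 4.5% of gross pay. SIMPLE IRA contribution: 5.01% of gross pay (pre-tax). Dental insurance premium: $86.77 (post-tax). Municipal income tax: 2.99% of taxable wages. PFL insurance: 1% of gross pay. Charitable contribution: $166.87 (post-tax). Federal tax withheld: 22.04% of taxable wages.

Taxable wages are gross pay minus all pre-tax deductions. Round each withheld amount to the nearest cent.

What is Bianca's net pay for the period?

SIMPLE IRA contribution: $1,671.69 × 0.0501 = $83.75
Taxable wages = $1,671.69 − $83.75 = $1,587.94
Municipal income tax: $1,587.94 × 0.0299 = $47.48
Federal tax withheld: $1,587.94 × 0.2204 = $349.98
State withholding: $1,587.94 × 0.086 = $136.56
OASDI: $1,671.69 × 0.045 = $75.23
PFL insurance: $1,671.69 × 0.01 = $16.72
State unemployment insurance (employee share): $1,671.69 × 0.005 = $8.36
Dental insurance premium: $86.77
Medical insurance premium: $139.91
Charitable contribution: $166.87
(Employer's $370.97 toward medical insurance premium is not withheld from the employee.)
Total deductions = $83.75 + $47.48 + $349.98 + $136.56 + $75.23 + $16.72 + $8.36 + $86.77 + $139.91 + $166.87 = $1,111.63
Net pay = $1,671.69 − $1,111.63 = $560.06

$560.06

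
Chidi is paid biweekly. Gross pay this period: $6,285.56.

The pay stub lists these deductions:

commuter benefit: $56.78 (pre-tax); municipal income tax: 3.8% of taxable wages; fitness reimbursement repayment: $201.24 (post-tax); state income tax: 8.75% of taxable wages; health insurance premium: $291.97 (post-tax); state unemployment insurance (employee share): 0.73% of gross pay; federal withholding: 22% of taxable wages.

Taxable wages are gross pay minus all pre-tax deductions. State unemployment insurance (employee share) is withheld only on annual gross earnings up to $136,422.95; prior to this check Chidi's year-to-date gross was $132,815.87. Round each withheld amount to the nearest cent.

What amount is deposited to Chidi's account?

Commuter benefit: $56.78
Taxable wages = $6,285.56 − $56.78 = $6,228.78
Federal withholding: $6,228.78 × 0.22 = $1,370.33
Municipal income tax: $6,228.78 × 0.038 = $236.69
State income tax: $6,228.78 × 0.0875 = $545.02
State unemployment insurance (employee share): only $136,422.95 − $132,815.87 = $3,607.08 of this check is subject → $3,607.08 × 0.0073 = $26.33
Health insurance premium: $291.97
Fitness reimbursement repayment: $201.24
Total deductions = $56.78 + $1,370.33 + $236.69 + $545.02 + $26.33 + $291.97 + $201.24 = $2,728.36
Net pay = $6,285.56 − $2,728.36 = $3,557.20

$3,557.20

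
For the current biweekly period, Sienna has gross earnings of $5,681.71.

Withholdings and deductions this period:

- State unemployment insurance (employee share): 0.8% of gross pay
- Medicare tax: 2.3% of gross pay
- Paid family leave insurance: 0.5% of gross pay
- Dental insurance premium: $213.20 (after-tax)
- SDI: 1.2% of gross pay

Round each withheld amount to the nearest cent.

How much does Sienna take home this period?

$5,195.79

State unemployment insurance (employee share): $5,681.71 × 0.008 = $45.45
Medicare tax: $5,681.71 × 0.023 = $130.68
SDI: $5,681.71 × 0.012 = $68.18
Paid family leave insurance: $5,681.71 × 0.005 = $28.41
Dental insurance premium: $213.20
Total deductions = $45.45 + $130.68 + $68.18 + $28.41 + $213.20 = $485.92
Net pay = $5,681.71 − $485.92 = $5,195.79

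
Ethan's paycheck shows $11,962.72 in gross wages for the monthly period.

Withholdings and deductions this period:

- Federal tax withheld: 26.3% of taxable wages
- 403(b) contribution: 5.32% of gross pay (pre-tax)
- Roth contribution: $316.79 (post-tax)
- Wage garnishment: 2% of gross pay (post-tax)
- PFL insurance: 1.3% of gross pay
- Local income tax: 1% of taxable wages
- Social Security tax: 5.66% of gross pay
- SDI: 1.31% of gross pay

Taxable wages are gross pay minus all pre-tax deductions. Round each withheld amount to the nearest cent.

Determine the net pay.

$6,688.86

403(b) contribution: $11,962.72 × 0.0532 = $636.42
Taxable wages = $11,962.72 − $636.42 = $11,326.30
Federal tax withheld: $11,326.30 × 0.263 = $2,978.82
Local income tax: $11,326.30 × 0.01 = $113.26
SDI: $11,962.72 × 0.0131 = $156.71
PFL insurance: $11,962.72 × 0.013 = $155.52
Social Security tax: $11,962.72 × 0.0566 = $677.09
Wage garnishment: $11,962.72 × 0.02 = $239.25
Roth contribution: $316.79
Total deductions = $636.42 + $2,978.82 + $113.26 + $156.71 + $155.52 + $677.09 + $239.25 + $316.79 = $5,273.86
Net pay = $11,962.72 − $5,273.86 = $6,688.86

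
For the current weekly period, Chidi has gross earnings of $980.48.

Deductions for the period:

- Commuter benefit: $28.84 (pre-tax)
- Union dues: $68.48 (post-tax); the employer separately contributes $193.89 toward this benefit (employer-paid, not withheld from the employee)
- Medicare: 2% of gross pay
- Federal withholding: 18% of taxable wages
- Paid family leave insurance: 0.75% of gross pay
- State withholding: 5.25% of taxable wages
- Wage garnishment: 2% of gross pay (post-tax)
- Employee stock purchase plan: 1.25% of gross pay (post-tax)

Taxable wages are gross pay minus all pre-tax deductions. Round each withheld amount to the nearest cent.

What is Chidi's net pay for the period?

$603.07

Commuter benefit: $28.84
Taxable wages = $980.48 − $28.84 = $951.64
Federal withholding: $951.64 × 0.18 = $171.30
State withholding: $951.64 × 0.0525 = $49.96
Medicare: $980.48 × 0.02 = $19.61
Paid family leave insurance: $980.48 × 0.0075 = $7.35
Employee stock purchase plan: $980.48 × 0.0125 = $12.26
Wage garnishment: $980.48 × 0.02 = $19.61
Union dues: $68.48
(Employer's $193.89 toward union dues is not withheld from the employee.)
Total deductions = $28.84 + $171.30 + $49.96 + $19.61 + $7.35 + $12.26 + $19.61 + $68.48 = $377.41
Net pay = $980.48 − $377.41 = $603.07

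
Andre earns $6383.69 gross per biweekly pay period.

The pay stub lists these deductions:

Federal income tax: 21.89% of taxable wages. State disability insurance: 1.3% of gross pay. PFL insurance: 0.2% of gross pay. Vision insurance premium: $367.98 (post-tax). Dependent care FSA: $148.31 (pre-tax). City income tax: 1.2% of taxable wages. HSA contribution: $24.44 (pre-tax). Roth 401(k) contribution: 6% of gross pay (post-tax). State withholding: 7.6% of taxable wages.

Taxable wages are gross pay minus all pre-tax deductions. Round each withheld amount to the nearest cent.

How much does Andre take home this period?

HSA contribution: $24.44
Dependent care FSA: $148.31
Pre-tax total = $24.44 + $148.31 = $172.75
Taxable wages = $6383.69 − $172.75 = $6210.94
Federal income tax: $6210.94 × 0.2189 = $1359.57
State withholding: $6210.94 × 0.076 = $472.03
City income tax: $6210.94 × 0.012 = $74.53
State disability insurance: $6383.69 × 0.013 = $82.99
PFL insurance: $6383.69 × 0.002 = $12.77
Vision insurance premium: $367.98
Roth 401(k) contribution: $6383.69 × 0.06 = $383.02
Total deductions = $24.44 + $148.31 + $1359.57 + $472.03 + $74.53 + $82.99 + $12.77 + $367.98 + $383.02 = $2925.64
Net pay = $6383.69 − $2925.64 = $3458.05

$3458.05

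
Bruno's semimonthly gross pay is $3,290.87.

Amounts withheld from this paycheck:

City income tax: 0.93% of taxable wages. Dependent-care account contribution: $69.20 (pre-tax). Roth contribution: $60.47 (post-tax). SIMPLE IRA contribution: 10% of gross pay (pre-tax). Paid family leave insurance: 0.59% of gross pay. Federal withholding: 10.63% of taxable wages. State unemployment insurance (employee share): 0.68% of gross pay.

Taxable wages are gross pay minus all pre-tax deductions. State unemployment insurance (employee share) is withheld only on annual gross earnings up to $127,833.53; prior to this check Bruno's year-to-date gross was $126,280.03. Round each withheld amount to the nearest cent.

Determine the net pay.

$2,467.75

Dependent-care account contribution: $69.20
SIMPLE IRA contribution: $3,290.87 × 0.1 = $329.09
Pre-tax total = $69.20 + $329.09 = $398.29
Taxable wages = $3,290.87 − $398.29 = $2,892.58
City income tax: $2,892.58 × 0.0093 = $26.90
Federal withholding: $2,892.58 × 0.1063 = $307.48
Paid family leave insurance: $3,290.87 × 0.0059 = $19.42
State unemployment insurance (employee share): only $127,833.53 − $126,280.03 = $1,553.50 of this check is subject → $1,553.50 × 0.0068 = $10.56
Roth contribution: $60.47
Total deductions = $69.20 + $329.09 + $26.90 + $307.48 + $19.42 + $10.56 + $60.47 = $823.12
Net pay = $3,290.87 − $823.12 = $2,467.75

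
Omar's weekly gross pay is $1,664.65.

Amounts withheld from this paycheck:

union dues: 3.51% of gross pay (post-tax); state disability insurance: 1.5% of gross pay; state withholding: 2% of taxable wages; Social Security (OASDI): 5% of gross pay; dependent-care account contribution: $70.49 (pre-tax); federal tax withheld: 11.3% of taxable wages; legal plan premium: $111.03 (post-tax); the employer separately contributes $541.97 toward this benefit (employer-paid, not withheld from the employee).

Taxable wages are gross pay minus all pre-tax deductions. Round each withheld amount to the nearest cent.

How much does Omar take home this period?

$1,104.48

Dependent-care account contribution: $70.49
Taxable wages = $1,664.65 − $70.49 = $1,594.16
Federal tax withheld: $1,594.16 × 0.113 = $180.14
State withholding: $1,594.16 × 0.02 = $31.88
Social Security (OASDI): $1,664.65 × 0.05 = $83.23
State disability insurance: $1,664.65 × 0.015 = $24.97
Union dues: $1,664.65 × 0.0351 = $58.43
Legal plan premium: $111.03
(Employer's $541.97 toward legal plan premium is not withheld from the employee.)
Total deductions = $70.49 + $180.14 + $31.88 + $83.23 + $24.97 + $58.43 + $111.03 = $560.17
Net pay = $1,664.65 − $560.17 = $1,104.48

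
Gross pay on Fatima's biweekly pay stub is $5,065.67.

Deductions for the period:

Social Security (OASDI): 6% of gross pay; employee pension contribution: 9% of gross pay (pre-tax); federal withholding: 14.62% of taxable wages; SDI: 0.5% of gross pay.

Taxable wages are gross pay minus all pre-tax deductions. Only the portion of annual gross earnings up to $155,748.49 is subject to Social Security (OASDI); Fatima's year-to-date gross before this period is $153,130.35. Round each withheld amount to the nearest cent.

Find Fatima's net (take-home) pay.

$3,753.39

Employee pension contribution: $5,065.67 × 0.09 = $455.91
Taxable wages = $5,065.67 − $455.91 = $4,609.76
Federal withholding: $4,609.76 × 0.1462 = $673.95
Social Security (OASDI): only $155,748.49 − $153,130.35 = $2,618.14 of this check is subject → $2,618.14 × 0.06 = $157.09
SDI: $5,065.67 × 0.005 = $25.33
Total deductions = $455.91 + $673.95 + $157.09 + $25.33 = $1,312.28
Net pay = $5,065.67 − $1,312.28 = $3,753.39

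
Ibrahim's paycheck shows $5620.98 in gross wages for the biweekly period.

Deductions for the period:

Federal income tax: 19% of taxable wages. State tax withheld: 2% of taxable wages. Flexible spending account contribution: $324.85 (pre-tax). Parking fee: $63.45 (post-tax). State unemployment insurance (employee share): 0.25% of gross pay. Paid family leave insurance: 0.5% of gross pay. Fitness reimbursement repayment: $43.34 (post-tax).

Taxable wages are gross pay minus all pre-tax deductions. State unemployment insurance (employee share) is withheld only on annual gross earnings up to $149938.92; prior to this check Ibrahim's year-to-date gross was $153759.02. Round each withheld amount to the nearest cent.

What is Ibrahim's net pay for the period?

$4049.06

Flexible spending account contribution: $324.85
Taxable wages = $5620.98 − $324.85 = $5296.13
State tax withheld: $5296.13 × 0.02 = $105.92
Federal income tax: $5296.13 × 0.19 = $1006.26
Paid family leave insurance: $5620.98 × 0.005 = $28.10
State unemployment insurance (employee share): annual cap $149938.92 already reached (YTD $153759.02), so $0.00
Fitness reimbursement repayment: $43.34
Parking fee: $63.45
Total deductions = $324.85 + $105.92 + $1006.26 + $28.10 + $0.00 + $43.34 + $63.45 = $1571.92
Net pay = $5620.98 − $1571.92 = $4049.06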